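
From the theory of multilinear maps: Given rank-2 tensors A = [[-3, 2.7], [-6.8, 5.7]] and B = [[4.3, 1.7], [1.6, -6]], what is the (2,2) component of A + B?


Tensor addition is component-wise: (A + B)_{ij} = A_{ij} + B_{ij}.
A_{22} = 5.7
B_{22} = -6
(A + B)_{22} = 5.7 + -6 = -0.3

-0.3


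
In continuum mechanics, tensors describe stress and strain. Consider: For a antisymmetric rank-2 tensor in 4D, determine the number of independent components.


A antisymmetric rank-2 tensor in d dimensions has d(d-1)/2 independent components.
d = 4
d(d-1)/2 = 4 * 3 / 2 = 12 / 2 = 6

6


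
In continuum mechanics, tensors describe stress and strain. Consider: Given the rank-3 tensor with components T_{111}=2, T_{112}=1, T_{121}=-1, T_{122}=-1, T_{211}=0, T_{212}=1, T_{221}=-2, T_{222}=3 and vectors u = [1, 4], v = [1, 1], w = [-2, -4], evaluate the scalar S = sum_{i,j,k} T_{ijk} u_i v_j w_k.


S = sum over i,j,k of T_{ijk} u_i v_j w_k. Expanding all 8 terms:
T_{111}*u_1*v_1*w_1 = 2*1*1*-2 = -4  (running total: -4)
T_{112}*u_1*v_1*w_2 = 1*1*1*-4 = -4  (running total: -8)
T_{121}*u_1*v_2*w_1 = -1*1*1*-2 = 2  (running total: -6)
T_{122}*u_1*v_2*w_2 = -1*1*1*-4 = 4  (running total: -2)
T_{211}*u_2*v_1*w_1 = 0*4*1*-2 = 0  (running total: -2)
T_{212}*u_2*v_1*w_2 = 1*4*1*-4 = -16  (running total: -18)
T_{221}*u_2*v_2*w_1 = -2*4*1*-2 = 16  (running total: -2)
T_{222}*u_2*v_2*w_2 = 3*4*1*-4 = -48  (running total: -50)
S = -50

-50


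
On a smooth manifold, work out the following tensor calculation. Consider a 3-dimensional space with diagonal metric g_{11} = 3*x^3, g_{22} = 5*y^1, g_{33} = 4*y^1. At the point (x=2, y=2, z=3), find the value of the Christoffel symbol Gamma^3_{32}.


For a diagonal metric, Gamma^k_{ij} = (1/2) g^{kk} (dg_{ik}/dx_j + dg_{jk}/dx_i - dg_{ij}/dx_k).
The metric is diagonal, so g_{ab} = 0 for a != b.
At the given point: g_{11} = 24, g_{22} = 10, g_{33} = 8
g^{33} = 1/8
dg_{33}/dx_2 = dg_{33}/dx_2 = 4
dg_{23}/dx_3 = 0 (off-diagonal)
dg_{32}/dx_3 = 0 (off-diagonal)
Numerator = 4 + 0 - 0 = 4
Gamma^3_{32} = 4 / (2 * 8) = 1/4

1/4


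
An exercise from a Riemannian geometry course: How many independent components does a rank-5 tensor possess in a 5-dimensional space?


The number of components of a rank-r tensor in d dimensions is d^r.
Here d = 5 and r = 5.
5^5 = 3125

3125


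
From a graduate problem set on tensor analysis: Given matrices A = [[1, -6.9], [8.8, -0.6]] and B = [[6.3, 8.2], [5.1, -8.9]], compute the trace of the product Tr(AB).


Tr(AB) = sum_i (AB)_{ii} where (AB)_{ii} = sum_k A_{ik} B_{ki}.
(AB)_{11} = 1*6.3 + -6.9*5.1 = -28.89
(AB)_{22} = 8.8*8.2 + -0.6*-8.9 = 77.5
Tr(AB) = -28.89 + 77.5 = 48.61

48.61


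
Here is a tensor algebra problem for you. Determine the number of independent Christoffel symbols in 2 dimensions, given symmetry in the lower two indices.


Christoffel symbols Gamma^k_{ij} are symmetric in i,j, so there are d * d(d+1)/2 independent symbols.
d = 2
d(d+1)/2 = 2 * 3 / 2 = 3
Total = 2 * 3 = 6

6


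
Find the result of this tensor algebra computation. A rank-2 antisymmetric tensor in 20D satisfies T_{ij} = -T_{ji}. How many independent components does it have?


An antisymmetric rank-2 tensor satisfies A_{ij} = -A_{ji}, so diagonal entries are zero.
The independent components are the upper-triangular entries: C(n, 2) = n(n-1)/2.
n = 20
C(20, 2) = 20 * 19 / 2 = 380 / 2 = 190

190


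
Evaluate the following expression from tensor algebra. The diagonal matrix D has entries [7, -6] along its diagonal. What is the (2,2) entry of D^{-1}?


For a diagonal matrix, the inverse has entries (D^{-1})_{ii} = 1/d_{ii}.
The diagonal entries are: d_{11} = 7, d_{22} = -6
We need (D^{-1})_{22} = 1/d_{22} = 1/-6 = -1/6

-1/6


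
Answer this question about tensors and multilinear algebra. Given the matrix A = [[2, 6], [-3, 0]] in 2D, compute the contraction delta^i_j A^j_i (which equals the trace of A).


The contraction (trace) of a rank-2 tensor is the sum of its diagonal elements.
Diagonal entries: A[1,1] = 2, A[2,2] = 0
Tr(A) = 2 + 0 = 2

2


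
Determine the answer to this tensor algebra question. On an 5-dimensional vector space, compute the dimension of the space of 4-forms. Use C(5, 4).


The dimension of the space of p-forms on an n-dimensional space is C(n, p).
n = 5, p = 4
C(5, 4) = 5! / (4! * 1!) = 5

5


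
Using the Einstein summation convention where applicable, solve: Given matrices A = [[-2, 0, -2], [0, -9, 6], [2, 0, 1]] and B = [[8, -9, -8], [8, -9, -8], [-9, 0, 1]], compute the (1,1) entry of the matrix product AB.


(AB)_{ij} = sum_k A_{ik} B_{kj}.
For i=1, j=1:
A_{11} * B_{11} = -2 * 8 = -16
A_{12} * B_{21} = 0 * 8 = 0
A_{13} * B_{31} = -2 * -9 = 18
Sum = -16 + 0 + 18 = 2

2


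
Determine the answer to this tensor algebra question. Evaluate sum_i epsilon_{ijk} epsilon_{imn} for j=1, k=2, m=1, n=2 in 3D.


Using the identity: epsilon_{ijk} epsilon_{imn} = delta_{jm} delta_{kn} - delta_{jn} delta_{km}.
delta_{11} = 1
delta_{22} = 1
delta_{12} = 0
delta_{21} = 0
Result = 1 * 1 - 0 * 0 = 1 - 0 = 1

1


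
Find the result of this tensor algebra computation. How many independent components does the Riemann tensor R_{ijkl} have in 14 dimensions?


The Riemann tensor in d dimensions has d^2(d^2 - 1)/12 independent components.
d = 14, so d^2 = 196
d^2 - 1 = 195
d^2(d^2 - 1) = 196 * 195 = 38220
Divide by 12: 38220 / 12 = 3185

3185


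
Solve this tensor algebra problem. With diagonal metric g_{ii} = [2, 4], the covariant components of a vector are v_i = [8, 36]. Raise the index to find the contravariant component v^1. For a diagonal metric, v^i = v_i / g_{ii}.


To raise an index with a diagonal metric: v^i = v_i / g_{ii}.
For index 1: v_1 = 8, g_{11} = 2
v^1 = 8 / 2 = 4

4


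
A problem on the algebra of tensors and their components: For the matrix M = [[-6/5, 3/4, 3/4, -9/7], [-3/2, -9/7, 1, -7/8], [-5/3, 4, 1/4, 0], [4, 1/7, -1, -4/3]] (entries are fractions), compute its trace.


The trace is the sum of diagonal entries.
Diagonal: M[1,1] = -6/5, M[2,2] = -9/7, M[3,3] = 1/4, M[4,4] = -4/3
Tr(M) = -6/5 + -9/7 + 1/4 + -4/3
Computing step by step:
After adding M[1,1]: -6/5
After adding M[2,2]: -87/35
After adding M[3,3]: -313/140
After adding M[4,4]: -1499/420
Tr(M) = -1499/420

-1499/420


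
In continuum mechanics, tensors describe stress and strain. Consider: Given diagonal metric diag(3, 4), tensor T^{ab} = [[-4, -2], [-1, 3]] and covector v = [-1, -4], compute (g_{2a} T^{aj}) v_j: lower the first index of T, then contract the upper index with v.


Step 1: lower the first index. For a diagonal metric, g_{ia} T^{aj} = g_{ii} T^{ij} (no sum on i).
g_{22} = 4
S_2{}^1 = 4 * T^{21} = 4 * -1 = -4
S_2{}^2 = 4 * T^{22} = 4 * 3 = 12
Step 2: contract S_2{}^j with v_j.
S_2{}^1 * v_1 = -4 * -1 = 4
S_2{}^2 * v_2 = 12 * -4 = -48
Result = 4 + -48 = -44

-44


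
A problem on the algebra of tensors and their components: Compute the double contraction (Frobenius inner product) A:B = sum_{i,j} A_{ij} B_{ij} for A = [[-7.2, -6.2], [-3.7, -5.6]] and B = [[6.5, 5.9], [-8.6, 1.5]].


A:B = sum over all i,j of A_{ij} * B_{ij}.
Row 1: -7.2*6.5=-46.8, -6.2*5.9=-36.58 => row sum = -83.38
Row 2: -3.7*-8.6=31.82, -5.6*1.5=-8.4 => row sum = 23.42
Total = -83.38 + 23.42 = -59.96

-59.96


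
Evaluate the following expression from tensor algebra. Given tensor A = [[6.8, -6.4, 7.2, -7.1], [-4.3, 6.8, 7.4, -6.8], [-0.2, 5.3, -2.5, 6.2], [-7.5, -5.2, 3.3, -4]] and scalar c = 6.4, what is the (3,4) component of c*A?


Scalar multiplication: (cA)_{ij} = c * A_{ij}.
c = 6.4
A_{34} = 6.2
(cA)_{34} = 6.4 * 6.2 = 39.68

39.68


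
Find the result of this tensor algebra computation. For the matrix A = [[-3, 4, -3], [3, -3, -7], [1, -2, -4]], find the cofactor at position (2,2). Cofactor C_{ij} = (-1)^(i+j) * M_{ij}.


To find cofactor C_{22}, delete row 2 and column 2.
The resulting 2x2 submatrix is: [[-3, -3], [1, -4]]
Minor M_{22} = -3*-4 - -3*1
  = 12 - -3 = 15
Sign = (-1)^(2+2) = (-1)^4 = 1
Cofactor C_{22} = 1 * 15 = 15

15


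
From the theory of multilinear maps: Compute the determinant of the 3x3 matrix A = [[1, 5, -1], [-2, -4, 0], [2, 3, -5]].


Expanding along the first row, det(A) = a11*M_11 - a12*M_12 + a13*M_13, where M_1j is the (1,j) minor.
Minor M_11 = -4*-5 - 0*3 = 20
Minor M_12 = -2*-5 - 0*2 = 10
Minor M_13 = -2*3 - -4*2 = 2
det = 1*(20) - 5*(10) + -1*(2)
    = 20 - 50 + -2
    = -32

-32


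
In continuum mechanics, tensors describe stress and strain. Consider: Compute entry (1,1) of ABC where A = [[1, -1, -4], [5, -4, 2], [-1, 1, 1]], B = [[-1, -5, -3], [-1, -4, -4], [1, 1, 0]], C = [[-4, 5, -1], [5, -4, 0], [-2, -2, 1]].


(ABC)_{11} = sum_m (AB)_{1m} C_{m1}. First compute row 1 of AB.
(AB)_{11} = 1*-1 + -1*-1 + -4*1 = -4
(AB)_{12} = 1*-5 + -1*-4 + -4*1 = -5
(AB)_{13} = 1*-3 + -1*-4 + -4*0 = 1
Now contract with column 1 of C:
(AB)_{11} * C_{11} = -4 * -4 = 16
(AB)_{12} * C_{21} = -5 * 5 = -25
(AB)_{13} * C_{31} = 1 * -2 = -2
(ABC)_{11} = 16 + -25 + -2 = -11

-11


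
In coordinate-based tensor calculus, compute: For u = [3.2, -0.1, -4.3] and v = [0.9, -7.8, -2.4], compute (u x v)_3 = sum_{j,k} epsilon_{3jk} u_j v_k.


(u x v)_3 = sum_{j,k} epsilon_{3jk} u_j v_k. Only permutations of (1,2,3) contribute; the two non-zero terms are:
eps_{312} u_1 v_2 = 1 * 3.2 * -7.8 = -24.96
eps_{321} u_2 v_1 = -1 * -0.1 * 0.9 = 0.09
(u x v)_3 = -24.87

-24.87


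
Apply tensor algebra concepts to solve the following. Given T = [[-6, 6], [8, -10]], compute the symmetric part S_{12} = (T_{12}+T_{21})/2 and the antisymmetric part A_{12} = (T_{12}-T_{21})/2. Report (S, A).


T_{12} = 6
T_{21} = 8
S_{12} = (6 + 8)/2 = 14/2 = 7
A_{12} = (6 - 8)/2 = -2/2 = -1
Check: S + A = 7 + -1 = 6 = T_{12}.

(7, -1)


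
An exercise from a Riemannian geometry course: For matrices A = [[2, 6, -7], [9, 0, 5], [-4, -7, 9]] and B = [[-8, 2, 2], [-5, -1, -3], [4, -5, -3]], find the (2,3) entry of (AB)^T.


(AB)^T_{ij} = (AB)_{ji} = sum_k A_{jk} B_{ki}.
For i=2, j=3 we need (AB)_{32}:
A_{31} * B_{12} = -4 * 2 = -8
A_{32} * B_{22} = -7 * -1 = 7
A_{33} * B_{32} = 9 * -5 = -45
Sum = -8 + 7 + -45 = -46

-46


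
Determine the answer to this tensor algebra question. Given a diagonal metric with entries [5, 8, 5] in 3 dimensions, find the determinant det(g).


For a diagonal metric, the determinant is the product of diagonal entries.
Diagonal entries: 5, 8, 5
det(g) = 5 * 8 * 5 = 200

200


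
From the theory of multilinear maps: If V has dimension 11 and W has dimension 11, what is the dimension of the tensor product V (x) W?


The dimension of a tensor product is the product of dimensions.
dim(V) = 11, dim(W) = 11
dim(V (x) W) = 11 * 11 = 121

121


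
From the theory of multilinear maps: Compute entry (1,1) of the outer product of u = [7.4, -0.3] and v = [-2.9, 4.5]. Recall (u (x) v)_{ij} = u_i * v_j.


The outer product entry T_{ij} = u_i * v_j.
We need i=1, j=1.
u_1 = 7.4, v_1 = -2.9
T_{1,1} = 7.4 * -2.9 = -21.46

-21.46


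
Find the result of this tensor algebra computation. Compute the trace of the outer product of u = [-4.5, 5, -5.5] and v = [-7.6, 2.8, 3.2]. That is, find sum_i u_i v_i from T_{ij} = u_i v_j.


The outer product gives T_{ij} = u_i v_j.
The trace (contraction) is Tr(T) = sum_i T_{ii} = sum_i u_i v_i.
Diagonal entries:
T_{11} = u_1 * v_1 = -4.5 * -7.6 = 34.2
T_{22} = u_2 * v_2 = 5 * 2.8 = 14
T_{33} = u_3 * v_3 = -5.5 * 3.2 = -17.6
Tr(T) = 34.2 + 14 + -17.6 = 30.6

30.6


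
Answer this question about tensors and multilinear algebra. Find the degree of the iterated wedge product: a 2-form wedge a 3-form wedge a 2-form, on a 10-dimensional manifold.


The degree of a wedge product is the sum of the degrees of the individual forms.
Degrees: 2, 3, 2
Total degree = 2 + 3 + 2 = 7

7


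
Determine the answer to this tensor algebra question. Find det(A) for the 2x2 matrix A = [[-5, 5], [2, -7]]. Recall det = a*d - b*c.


For a 2x2 matrix [[a, b], [c, d]], det = a*d - b*c.
a = -5, b = 5, c = 2, d = -7
a*d = -5 * -7 = 35
b*c = 5 * 2 = 10
det = 35 - 10 = 25

25


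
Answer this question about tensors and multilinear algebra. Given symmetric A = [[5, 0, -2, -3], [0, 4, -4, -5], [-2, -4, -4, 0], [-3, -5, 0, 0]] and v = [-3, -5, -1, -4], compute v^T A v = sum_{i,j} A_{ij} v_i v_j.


First compute Av:
(Av)_1 = 5*-3 + 0*-5 + -2*-1 + -3*-4 = -1
(Av)_2 = 0*-3 + 4*-5 + -4*-1 + -5*-4 = 4
(Av)_3 = -2*-3 + -4*-5 + -4*-1 + 0*-4 = 30
(Av)_4 = -3*-3 + -5*-5 + 0*-1 + 0*-4 = 34
Av = [-1, 4, 30, 34]
Then v^T (Av) = -3*-1 + -5*4 + -1*30 + -4*34
= 3 + -20 + -30 + -136 = -183

-183


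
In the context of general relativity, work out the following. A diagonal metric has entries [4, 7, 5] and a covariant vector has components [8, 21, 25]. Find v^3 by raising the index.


To raise an index with a diagonal metric: v^i = v_i / g_{ii}.
For index 3: v_3 = 25, g_{33} = 5
v^3 = 25 / 5 = 5

5


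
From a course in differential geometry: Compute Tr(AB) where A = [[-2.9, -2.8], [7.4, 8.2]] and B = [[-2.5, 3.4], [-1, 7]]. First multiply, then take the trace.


Tr(AB) = sum_i (AB)_{ii} where (AB)_{ii} = sum_k A_{ik} B_{ki}.
(AB)_{11} = -2.9*-2.5 + -2.8*-1 = 10.05
(AB)_{22} = 7.4*3.4 + 8.2*7 = 82.56
Tr(AB) = 10.05 + 82.56 = 92.61

92.61


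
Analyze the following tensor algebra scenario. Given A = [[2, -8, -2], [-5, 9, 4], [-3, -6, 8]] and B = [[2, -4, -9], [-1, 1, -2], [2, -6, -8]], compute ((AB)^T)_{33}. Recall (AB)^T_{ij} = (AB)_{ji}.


(AB)^T_{ij} = (AB)_{ji} = sum_k A_{jk} B_{ki}.
For i=3, j=3 we need (AB)_{33}:
A_{31} * B_{13} = -3 * -9 = 27
A_{32} * B_{23} = -6 * -2 = 12
A_{33} * B_{33} = 8 * -8 = -64
Sum = 27 + 12 + -64 = -25

-25


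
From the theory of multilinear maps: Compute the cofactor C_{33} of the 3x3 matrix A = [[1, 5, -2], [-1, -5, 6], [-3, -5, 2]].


To find cofactor C_{33}, delete row 3 and column 3.
The resulting 2x2 submatrix is: [[1, 5], [-1, -5]]
Minor M_{33} = 1*-5 - 5*-1
  = -5 - -5 = 0
Sign = (-1)^(3+3) = (-1)^6 = 1
Cofactor C_{33} = 1 * 0 = 0

0


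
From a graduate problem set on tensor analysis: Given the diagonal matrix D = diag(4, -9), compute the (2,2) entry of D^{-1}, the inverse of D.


For a diagonal matrix, the inverse has entries (D^{-1})_{ii} = 1/d_{ii}.
The diagonal entries are: d_{11} = 4, d_{22} = -9
We need (D^{-1})_{22} = 1/d_{22} = 1/-9 = -1/9

-1/9


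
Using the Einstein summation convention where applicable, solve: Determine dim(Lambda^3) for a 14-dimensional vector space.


The dimension of the space of p-forms on an n-dimensional space is C(n, p).
n = 14, p = 3
C(14, 3) = 14! / (3! * 11!) = 364

364


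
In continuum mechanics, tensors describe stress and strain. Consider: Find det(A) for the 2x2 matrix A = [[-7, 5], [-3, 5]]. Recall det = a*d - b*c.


For a 2x2 matrix [[a, b], [c, d]], det = a*d - b*c.
a = -7, b = 5, c = -3, d = 5
a*d = -7 * 5 = -35
b*c = 5 * -3 = -15
det = -35 - -15 = -20

-20


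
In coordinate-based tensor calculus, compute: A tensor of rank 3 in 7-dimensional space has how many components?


The number of components of a rank-r tensor in d dimensions is d^r.
Here d = 7 and r = 3.
7^3 = 343

343


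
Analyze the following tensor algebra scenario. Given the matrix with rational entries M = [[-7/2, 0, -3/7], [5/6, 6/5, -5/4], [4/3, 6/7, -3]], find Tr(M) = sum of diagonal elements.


The trace is the sum of diagonal entries.
Diagonal: M[1,1] = -7/2, M[2,2] = 6/5, M[3,3] = -3
Tr(M) = -7/2 + 6/5 + -3
Computing step by step:
After adding M[1,1]: -7/2
After adding M[2,2]: -23/10
After adding M[3,3]: -53/10
Tr(M) = -53/10

-53/10


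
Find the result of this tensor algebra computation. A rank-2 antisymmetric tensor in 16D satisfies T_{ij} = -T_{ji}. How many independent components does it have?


An antisymmetric rank-2 tensor satisfies A_{ij} = -A_{ji}, so diagonal entries are zero.
The independent components are the upper-triangular entries: C(n, 2) = n(n-1)/2.
n = 16
C(16, 2) = 16 * 15 / 2 = 240 / 2 = 120

120


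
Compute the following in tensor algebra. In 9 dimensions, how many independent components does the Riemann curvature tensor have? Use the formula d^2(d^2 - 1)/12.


The Riemann tensor in d dimensions has d^2(d^2 - 1)/12 independent components.
d = 9, so d^2 = 81
d^2 - 1 = 80
d^2(d^2 - 1) = 81 * 80 = 6480
Divide by 12: 6480 / 12 = 540

540


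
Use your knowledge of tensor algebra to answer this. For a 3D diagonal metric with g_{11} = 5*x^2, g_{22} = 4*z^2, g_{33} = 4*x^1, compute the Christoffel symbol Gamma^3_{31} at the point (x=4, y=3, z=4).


For a diagonal metric, Gamma^k_{ij} = (1/2) g^{kk} (dg_{ik}/dx_j + dg_{jk}/dx_i - dg_{ij}/dx_k).
The metric is diagonal, so g_{ab} = 0 for a != b.
At the given point: g_{11} = 80, g_{22} = 64, g_{33} = 16
g^{33} = 1/16
dg_{33}/dx_1 = dg_{33}/dx_1 = 4
dg_{13}/dx_3 = 0 (off-diagonal)
dg_{31}/dx_3 = 0 (off-diagonal)
Numerator = 4 + 0 - 0 = 4
Gamma^3_{31} = 4 / (2 * 16) = 1/8

1/8


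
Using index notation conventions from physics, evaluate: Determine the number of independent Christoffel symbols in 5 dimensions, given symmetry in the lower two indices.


Christoffel symbols Gamma^k_{ij} are symmetric in i,j, so there are d * d(d+1)/2 independent symbols.
d = 5
d(d+1)/2 = 5 * 6 / 2 = 15
Total = 5 * 15 = 75

75


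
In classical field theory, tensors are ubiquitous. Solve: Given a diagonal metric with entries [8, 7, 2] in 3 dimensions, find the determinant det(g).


For a diagonal metric, the determinant is the product of diagonal entries.
Diagonal entries: 8, 7, 2
det(g) = 8 * 7 * 2 = 112

112


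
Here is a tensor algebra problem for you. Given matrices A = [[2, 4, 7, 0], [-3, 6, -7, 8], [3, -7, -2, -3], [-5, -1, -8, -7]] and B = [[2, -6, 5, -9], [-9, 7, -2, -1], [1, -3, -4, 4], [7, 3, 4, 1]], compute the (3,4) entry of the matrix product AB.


(AB)_{ij} = sum_k A_{ik} B_{kj}.
For i=3, j=4:
A_{31} * B_{14} = 3 * -9 = -27
A_{32} * B_{24} = -7 * -1 = 7
A_{33} * B_{34} = -2 * 4 = -8
A_{34} * B_{44} = -3 * 1 = -3
Sum = -27 + 7 + -8 + -3 = -31

-31


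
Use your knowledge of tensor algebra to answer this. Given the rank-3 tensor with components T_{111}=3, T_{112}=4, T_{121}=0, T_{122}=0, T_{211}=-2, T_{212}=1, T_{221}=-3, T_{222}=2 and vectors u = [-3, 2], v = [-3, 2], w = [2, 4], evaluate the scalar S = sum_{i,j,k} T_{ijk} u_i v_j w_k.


S = sum over i,j,k of T_{ijk} u_i v_j w_k. Expanding all 8 terms:
T_{111}*u_1*v_1*w_1 = 3*-3*-3*2 = 54  (running total: 54)
T_{112}*u_1*v_1*w_2 = 4*-3*-3*4 = 144  (running total: 198)
T_{121}*u_1*v_2*w_1 = 0*-3*2*2 = 0  (running total: 198)
T_{122}*u_1*v_2*w_2 = 0*-3*2*4 = 0  (running total: 198)
T_{211}*u_2*v_1*w_1 = -2*2*-3*2 = 24  (running total: 222)
T_{212}*u_2*v_1*w_2 = 1*2*-3*4 = -24  (running total: 198)
T_{221}*u_2*v_2*w_1 = -3*2*2*2 = -24  (running total: 174)
T_{222}*u_2*v_2*w_2 = 2*2*2*4 = 32  (running total: 206)
S = 206

206


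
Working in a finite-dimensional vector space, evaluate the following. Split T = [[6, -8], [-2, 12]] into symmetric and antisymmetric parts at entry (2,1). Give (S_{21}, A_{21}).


T_{21} = -2
T_{12} = -8
S_{21} = (-2 + -8)/2 = -10/2 = -5
A_{21} = (-2 - -8)/2 = 6/2 = 3
Check: S + A = -5 + 3 = -2 = T_{21}.

(-5, 3)


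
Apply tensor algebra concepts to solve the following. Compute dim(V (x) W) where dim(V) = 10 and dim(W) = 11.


The dimension of a tensor product is the product of dimensions.
dim(V) = 10, dim(W) = 11
dim(V (x) W) = 10 * 11 = 110

110


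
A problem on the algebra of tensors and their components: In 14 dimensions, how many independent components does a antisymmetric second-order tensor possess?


A antisymmetric rank-2 tensor in d dimensions has d(d-1)/2 independent components.
d = 14
d(d-1)/2 = 14 * 13 / 2 = 182 / 2 = 91

91


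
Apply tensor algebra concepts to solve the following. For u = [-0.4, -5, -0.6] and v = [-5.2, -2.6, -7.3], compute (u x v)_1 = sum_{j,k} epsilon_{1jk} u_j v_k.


(u x v)_1 = sum_{j,k} epsilon_{1jk} u_j v_k. Only permutations of (1,2,3) contribute; the two non-zero terms are:
eps_{123} u_2 v_3 = 1 * -5 * -7.3 = 36.5
eps_{132} u_3 v_2 = -1 * -0.6 * -2.6 = -1.56
(u x v)_1 = 34.94

34.94


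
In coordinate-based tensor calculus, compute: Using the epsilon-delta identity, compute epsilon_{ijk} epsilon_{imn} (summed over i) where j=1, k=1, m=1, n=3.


Using the identity: epsilon_{ijk} epsilon_{imn} = delta_{jm} delta_{kn} - delta_{jn} delta_{km}.
delta_{11} = 1
delta_{13} = 0
delta_{13} = 0
delta_{11} = 1
Result = 1 * 0 - 0 * 1 = 0 - 0 = 0

0


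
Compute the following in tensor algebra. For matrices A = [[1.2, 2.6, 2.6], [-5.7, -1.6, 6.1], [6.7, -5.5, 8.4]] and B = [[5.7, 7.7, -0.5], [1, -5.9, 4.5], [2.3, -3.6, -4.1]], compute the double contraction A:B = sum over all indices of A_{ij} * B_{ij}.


A:B = sum over all i,j of A_{ij} * B_{ij}.
Row 1: 1.2*5.7=6.84, 2.6*7.7=20.02, 2.6*-0.5=-1.3 => row sum = 25.56
Row 2: -5.7*1=-5.7, -1.6*-5.9=9.44, 6.1*4.5=27.45 => row sum = 31.19
Row 3: 6.7*2.3=15.41, -5.5*-3.6=19.8, 8.4*-4.1=-34.44 => row sum = 0.77
Total = 25.56 + 31.19 + 0.77 = 57.52

57.52


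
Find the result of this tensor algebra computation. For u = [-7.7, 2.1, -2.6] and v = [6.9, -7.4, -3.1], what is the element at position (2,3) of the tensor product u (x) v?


The outer product entry T_{ij} = u_i * v_j.
We need i=2, j=3.
u_2 = 2.1, v_3 = -3.1
T_{2,3} = 2.1 * -3.1 = -6.51

-6.51


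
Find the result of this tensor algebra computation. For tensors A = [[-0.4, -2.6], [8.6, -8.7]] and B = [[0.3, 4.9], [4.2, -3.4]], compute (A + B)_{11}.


Tensor addition is component-wise: (A + B)_{ij} = A_{ij} + B_{ij}.
A_{11} = -0.4
B_{11} = 0.3
(A + B)_{11} = -0.4 + 0.3 = -0.1

-0.1


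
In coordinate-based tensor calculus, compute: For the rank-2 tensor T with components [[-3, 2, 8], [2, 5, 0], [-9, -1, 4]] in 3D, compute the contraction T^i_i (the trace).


The contraction (trace) of a rank-2 tensor is the sum of its diagonal elements.
Diagonal entries: A[1,1] = -3, A[2,2] = 5, A[3,3] = 4
Tr(A) = -3 + 5 + 4 = 6

6


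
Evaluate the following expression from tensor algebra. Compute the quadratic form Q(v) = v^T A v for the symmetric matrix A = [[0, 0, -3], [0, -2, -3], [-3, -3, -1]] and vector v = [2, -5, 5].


First compute Av:
(Av)_1 = 0*2 + 0*-5 + -3*5 = -15
(Av)_2 = 0*2 + -2*-5 + -3*5 = -5
(Av)_3 = -3*2 + -3*-5 + -1*5 = 4
Av = [-15, -5, 4]
Then v^T (Av) = 2*-15 + -5*-5 + 5*4
= -30 + 25 + 20 = 15

15


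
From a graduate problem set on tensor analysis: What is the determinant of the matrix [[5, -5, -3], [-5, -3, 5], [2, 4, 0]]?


Expanding along the first row, det(A) = a11*M_11 - a12*M_12 + a13*M_13, where M_1j is the (1,j) minor.
Minor M_11 = -3*0 - 5*4 = -20
Minor M_12 = -5*0 - 5*2 = -10
Minor M_13 = -5*4 - -3*2 = -14
det = 5*(-20) - -5*(-10) + -3*(-14)
    = -100 - 50 + 42
    = -108

-108


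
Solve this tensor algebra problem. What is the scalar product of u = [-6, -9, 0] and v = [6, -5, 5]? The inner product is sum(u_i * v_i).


The inner product u . v = sum of u_i * v_i.
Term-by-term: -6 * 6, -9 * -5, 0 * 5
Products: -36, 45, 0
Sum = -36 + 45 + 0 = 9

9


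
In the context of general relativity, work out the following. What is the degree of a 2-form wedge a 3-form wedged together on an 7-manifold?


The degree of a wedge product is the sum of the degrees of the individual forms.
Degrees: 2, 3
Total degree = 2 + 3 = 5

5


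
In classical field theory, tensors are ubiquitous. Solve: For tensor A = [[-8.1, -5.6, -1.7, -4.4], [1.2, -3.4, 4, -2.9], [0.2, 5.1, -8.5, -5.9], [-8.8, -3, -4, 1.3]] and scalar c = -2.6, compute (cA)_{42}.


Scalar multiplication: (cA)_{ij} = c * A_{ij}.
c = -2.6
A_{42} = -3
(cA)_{42} = -2.6 * -3 = 7.8

7.8


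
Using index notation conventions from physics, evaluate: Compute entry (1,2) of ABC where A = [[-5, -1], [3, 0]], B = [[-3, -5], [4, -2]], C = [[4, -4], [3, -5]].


(ABC)_{12} = sum_m (AB)_{1m} C_{m2}. First compute row 1 of AB.
(AB)_{11} = -5*-3 + -1*4 = 11
(AB)_{12} = -5*-5 + -1*-2 = 27
Now contract with column 2 of C:
(AB)_{11} * C_{12} = 11 * -4 = -44
(AB)_{12} * C_{22} = 27 * -5 = -135
(ABC)_{12} = -44 + -135 = -179

-179


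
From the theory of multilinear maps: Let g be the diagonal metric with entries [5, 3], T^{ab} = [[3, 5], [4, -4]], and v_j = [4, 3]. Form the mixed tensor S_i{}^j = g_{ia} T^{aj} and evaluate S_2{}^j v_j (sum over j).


Step 1: lower the first index. For a diagonal metric, g_{ia} T^{aj} = g_{ii} T^{ij} (no sum on i).
g_{22} = 3
S_2{}^1 = 3 * T^{21} = 3 * 4 = 12
S_2{}^2 = 3 * T^{22} = 3 * -4 = -12
Step 2: contract S_2{}^j with v_j.
S_2{}^1 * v_1 = 12 * 4 = 48
S_2{}^2 * v_2 = -12 * 3 = -36
Result = 48 + -36 = 12

12


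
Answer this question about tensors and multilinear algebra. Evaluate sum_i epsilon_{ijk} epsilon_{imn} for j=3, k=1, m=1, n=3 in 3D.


Using the identity: epsilon_{ijk} epsilon_{imn} = delta_{jm} delta_{kn} - delta_{jn} delta_{km}.
delta_{31} = 0
delta_{13} = 0
delta_{33} = 1
delta_{11} = 1
Result = 0 * 0 - 1 * 1 = 0 - 1 = -1

-1


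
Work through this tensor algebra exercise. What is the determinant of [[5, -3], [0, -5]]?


For a 2x2 matrix [[a, b], [c, d]], det = a*d - b*c.
a = 5, b = -3, c = 0, d = -5
a*d = 5 * -5 = -25
b*c = -3 * 0 = 0
det = -25 - 0 = -25

-25


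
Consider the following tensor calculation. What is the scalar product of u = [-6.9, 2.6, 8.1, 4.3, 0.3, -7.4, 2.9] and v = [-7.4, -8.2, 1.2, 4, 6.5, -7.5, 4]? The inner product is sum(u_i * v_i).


The inner product u . v = sum of u_i * v_i.
Term-by-term: -6.9 * -7.4, 2.6 * -8.2, 8.1 * 1.2, 4.3 * 4, 0.3 * 6.5, -7.4 * -7.5, 2.9 * 4
Products: 51.06, -21.32, 9.72, 17.2, 1.95, 55.5, 11.6
Sum = 51.06 + -21.32 + 9.72 + 17.2 + 1.95 + 55.5 + 11.6 = 125.71

125.71


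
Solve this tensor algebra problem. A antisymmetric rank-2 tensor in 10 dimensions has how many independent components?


A antisymmetric rank-2 tensor in d dimensions has d(d-1)/2 independent components.
d = 10
d(d-1)/2 = 10 * 9 / 2 = 90 / 2 = 45

45


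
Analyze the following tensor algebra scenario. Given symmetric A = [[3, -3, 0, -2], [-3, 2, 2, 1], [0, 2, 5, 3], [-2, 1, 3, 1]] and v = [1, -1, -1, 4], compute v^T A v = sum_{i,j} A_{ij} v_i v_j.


First compute Av:
(Av)_1 = 3*1 + -3*-1 + 0*-1 + -2*4 = -2
(Av)_2 = -3*1 + 2*-1 + 2*-1 + 1*4 = -3
(Av)_3 = 0*1 + 2*-1 + 5*-1 + 3*4 = 5
(Av)_4 = -2*1 + 1*-1 + 3*-1 + 1*4 = -2
Av = [-2, -3, 5, -2]
Then v^T (Av) = 1*-2 + -1*-3 + -1*5 + 4*-2
= -2 + 3 + -5 + -8 = -12

-12


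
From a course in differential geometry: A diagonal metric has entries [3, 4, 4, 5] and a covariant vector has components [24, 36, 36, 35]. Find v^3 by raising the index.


To raise an index with a diagonal metric: v^i = v_i / g_{ii}.
For index 3: v_3 = 36, g_{33} = 4
v^3 = 36 / 4 = 9

9


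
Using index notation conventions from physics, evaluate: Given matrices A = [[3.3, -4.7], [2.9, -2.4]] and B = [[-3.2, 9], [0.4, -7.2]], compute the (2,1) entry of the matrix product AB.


(AB)_{ij} = sum_k A_{ik} B_{kj}.
For i=2, j=1:
A_{21} * B_{11} = 2.9 * -3.2 = -9.28
A_{22} * B_{21} = -2.4 * 0.4 = -0.96
Sum = -9.28 + -0.96 = -10.24

-10.24


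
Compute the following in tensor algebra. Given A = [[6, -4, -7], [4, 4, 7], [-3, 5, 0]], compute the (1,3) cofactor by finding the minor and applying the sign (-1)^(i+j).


To find cofactor C_{13}, delete row 1 and column 3.
The resulting 2x2 submatrix is: [[4, 4], [-3, 5]]
Minor M_{13} = 4*5 - 4*-3
  = 20 - -12 = 32
Sign = (-1)^(1+3) = (-1)^4 = 1
Cofactor C_{13} = 1 * 32 = 32

32


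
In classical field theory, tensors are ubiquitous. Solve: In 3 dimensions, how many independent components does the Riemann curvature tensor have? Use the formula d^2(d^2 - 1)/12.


The Riemann tensor in d dimensions has d^2(d^2 - 1)/12 independent components.
d = 3, so d^2 = 9
d^2 - 1 = 8
d^2(d^2 - 1) = 9 * 8 = 72
Divide by 12: 72 / 12 = 6

6


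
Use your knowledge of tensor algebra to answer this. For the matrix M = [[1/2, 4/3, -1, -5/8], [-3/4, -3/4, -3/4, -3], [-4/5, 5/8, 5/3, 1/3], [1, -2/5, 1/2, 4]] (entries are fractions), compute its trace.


The trace is the sum of diagonal entries.
Diagonal: M[1,1] = 1/2, M[2,2] = -3/4, M[3,3] = 5/3, M[4,4] = 4
Tr(M) = 1/2 + -3/4 + 5/3 + 4
Computing step by step:
After adding M[1,1]: 1/2
After adding M[2,2]: -1/4
After adding M[3,3]: 17/12
After adding M[4,4]: 65/12
Tr(M) = 65/12

65/12


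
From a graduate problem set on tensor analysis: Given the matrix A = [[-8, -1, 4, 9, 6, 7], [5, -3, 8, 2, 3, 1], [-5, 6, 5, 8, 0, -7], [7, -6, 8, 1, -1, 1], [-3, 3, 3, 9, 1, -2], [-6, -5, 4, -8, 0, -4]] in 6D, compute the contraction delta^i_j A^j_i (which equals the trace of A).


The contraction (trace) of a rank-2 tensor is the sum of its diagonal elements.
Diagonal entries: A[1,1] = -8, A[2,2] = -3, A[3,3] = 5, A[4,4] = 1, A[5,5] = 1, A[6,6] = -4
Tr(A) = -8 + -3 + 5 + 1 + 1 + -4 = -8

-8


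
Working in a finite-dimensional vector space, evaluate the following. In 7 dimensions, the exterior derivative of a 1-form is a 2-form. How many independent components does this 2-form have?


The exterior derivative of a p-form is a (p+1)-form.
Its number of independent components is C(n, p+1).
n = 7, p+1 = 2
C(7, 2) = 21

21


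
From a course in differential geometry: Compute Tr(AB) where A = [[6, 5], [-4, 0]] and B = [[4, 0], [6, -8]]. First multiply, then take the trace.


Tr(AB) = sum_i (AB)_{ii} where (AB)_{ii} = sum_k A_{ik} B_{ki}.
(AB)_{11} = 6*4 + 5*6 = 54
(AB)_{22} = -4*0 + 0*-8 = 0
Tr(AB) = 54 + 0 = 54

54


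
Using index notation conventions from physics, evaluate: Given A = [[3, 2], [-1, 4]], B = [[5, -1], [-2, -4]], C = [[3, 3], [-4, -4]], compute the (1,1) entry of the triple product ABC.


(ABC)_{11} = sum_m (AB)_{1m} C_{m1}. First compute row 1 of AB.
(AB)_{11} = 3*5 + 2*-2 = 11
(AB)_{12} = 3*-1 + 2*-4 = -11
Now contract with column 1 of C:
(AB)_{11} * C_{11} = 11 * 3 = 33
(AB)_{12} * C_{21} = -11 * -4 = 44
(ABC)_{11} = 33 + 44 = 77

77


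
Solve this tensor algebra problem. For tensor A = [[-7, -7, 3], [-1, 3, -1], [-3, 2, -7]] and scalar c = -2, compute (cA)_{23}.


Scalar multiplication: (cA)_{ij} = c * A_{ij}.
c = -2
A_{23} = -1
(cA)_{23} = -2 * -1 = 2

2


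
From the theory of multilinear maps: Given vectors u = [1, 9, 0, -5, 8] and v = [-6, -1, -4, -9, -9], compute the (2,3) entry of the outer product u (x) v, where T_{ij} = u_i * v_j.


The outer product entry T_{ij} = u_i * v_j.
We need i=2, j=3.
u_2 = 9, v_3 = -4
T_{2,3} = 9 * -4 = -36

-36


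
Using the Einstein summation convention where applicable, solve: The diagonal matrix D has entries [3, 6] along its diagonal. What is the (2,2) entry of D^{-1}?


For a diagonal matrix, the inverse has entries (D^{-1})_{ii} = 1/d_{ii}.
The diagonal entries are: d_{11} = 3, d_{22} = 6
We need (D^{-1})_{22} = 1/d_{22} = 1/6 = 1/6

1/6


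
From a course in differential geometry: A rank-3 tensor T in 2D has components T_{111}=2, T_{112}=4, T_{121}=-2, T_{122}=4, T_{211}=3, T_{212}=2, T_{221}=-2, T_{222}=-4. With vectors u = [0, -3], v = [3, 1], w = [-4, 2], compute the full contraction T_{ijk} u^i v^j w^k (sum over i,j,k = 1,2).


S = sum over i,j,k of T_{ijk} u_i v_j w_k. Expanding all 8 terms:
T_{111}*u_1*v_1*w_1 = 2*0*3*-4 = 0  (running total: 0)
T_{112}*u_1*v_1*w_2 = 4*0*3*2 = 0  (running total: 0)
T_{121}*u_1*v_2*w_1 = -2*0*1*-4 = 0  (running total: 0)
T_{122}*u_1*v_2*w_2 = 4*0*1*2 = 0  (running total: 0)
T_{211}*u_2*v_1*w_1 = 3*-3*3*-4 = 108  (running total: 108)
T_{212}*u_2*v_1*w_2 = 2*-3*3*2 = -36  (running total: 72)
T_{221}*u_2*v_2*w_1 = -2*-3*1*-4 = -24  (running total: 48)
T_{222}*u_2*v_2*w_2 = -4*-3*1*2 = 24  (running total: 72)
S = 72

72


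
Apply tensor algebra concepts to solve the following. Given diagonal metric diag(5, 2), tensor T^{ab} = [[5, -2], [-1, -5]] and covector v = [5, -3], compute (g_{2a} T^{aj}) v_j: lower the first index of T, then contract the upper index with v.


Step 1: lower the first index. For a diagonal metric, g_{ia} T^{aj} = g_{ii} T^{ij} (no sum on i).
g_{22} = 2
S_2{}^1 = 2 * T^{21} = 2 * -1 = -2
S_2{}^2 = 2 * T^{22} = 2 * -5 = -10
Step 2: contract S_2{}^j with v_j.
S_2{}^1 * v_1 = -2 * 5 = -10
S_2{}^2 * v_2 = -10 * -3 = 30
Result = -10 + 30 = 20

20


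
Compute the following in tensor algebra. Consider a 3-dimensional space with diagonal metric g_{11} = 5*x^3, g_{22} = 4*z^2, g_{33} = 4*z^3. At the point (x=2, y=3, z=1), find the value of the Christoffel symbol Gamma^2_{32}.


For a diagonal metric, Gamma^k_{ij} = (1/2) g^{kk} (dg_{ik}/dx_j + dg_{jk}/dx_i - dg_{ij}/dx_k).
The metric is diagonal, so g_{ab} = 0 for a != b.
At the given point: g_{11} = 40, g_{22} = 4, g_{33} = 4
g^{22} = 1/4
dg_{32}/dx_2 = 0 (off-diagonal)
dg_{22}/dx_3 = dg_{22}/dx_3 = 8
dg_{32}/dx_2 = 0 (off-diagonal)
Numerator = 0 + 8 - 0 = 8
Gamma^2_{32} = 8 / (2 * 4) = 1

1


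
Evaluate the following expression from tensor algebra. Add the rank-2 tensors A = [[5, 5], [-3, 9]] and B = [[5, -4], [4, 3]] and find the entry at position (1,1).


Tensor addition is component-wise: (A + B)_{ij} = A_{ij} + B_{ij}.
A_{11} = 5
B_{11} = 5
(A + B)_{11} = 5 + 5 = 10

10


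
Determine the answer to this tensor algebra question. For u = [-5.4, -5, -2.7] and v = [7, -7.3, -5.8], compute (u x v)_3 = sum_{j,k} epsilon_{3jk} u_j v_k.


(u x v)_3 = sum_{j,k} epsilon_{3jk} u_j v_k. Only permutations of (1,2,3) contribute; the two non-zero terms are:
eps_{312} u_1 v_2 = 1 * -5.4 * -7.3 = 39.42
eps_{321} u_2 v_1 = -1 * -5 * 7 = 35
(u x v)_3 = 74.42

74.42


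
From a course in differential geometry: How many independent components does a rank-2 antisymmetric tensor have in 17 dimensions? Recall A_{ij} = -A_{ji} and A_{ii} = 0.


An antisymmetric rank-2 tensor satisfies A_{ij} = -A_{ji}, so diagonal entries are zero.
The independent components are the upper-triangular entries: C(n, 2) = n(n-1)/2.
n = 17
C(17, 2) = 17 * 16 / 2 = 272 / 2 = 136

136


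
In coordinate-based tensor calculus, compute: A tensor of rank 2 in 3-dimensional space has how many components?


The number of components of a rank-r tensor in d dimensions is d^r.
Here d = 3 and r = 2.
3^2 = 9

9


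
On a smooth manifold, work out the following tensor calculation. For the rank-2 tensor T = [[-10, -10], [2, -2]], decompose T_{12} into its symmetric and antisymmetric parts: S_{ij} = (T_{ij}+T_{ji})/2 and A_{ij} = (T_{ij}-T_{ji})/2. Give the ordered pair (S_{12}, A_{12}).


T_{12} = -10
T_{21} = 2
S_{12} = (-10 + 2)/2 = -8/2 = -4
A_{12} = (-10 - 2)/2 = -12/2 = -6
Check: S + A = -4 + -6 = -10 = T_{12}.

(-4, -6)


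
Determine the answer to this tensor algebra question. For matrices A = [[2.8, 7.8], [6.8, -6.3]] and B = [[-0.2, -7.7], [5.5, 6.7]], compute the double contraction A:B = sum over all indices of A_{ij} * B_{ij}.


A:B = sum over all i,j of A_{ij} * B_{ij}.
Row 1: 2.8*-0.2=-0.56, 7.8*-7.7=-60.06 => row sum = -60.62
Row 2: 6.8*5.5=37.4, -6.3*6.7=-42.21 => row sum = -4.81
Total = -60.62 + -4.81 = -65.43

-65.43


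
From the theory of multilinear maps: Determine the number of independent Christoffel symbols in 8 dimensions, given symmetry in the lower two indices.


Christoffel symbols Gamma^k_{ij} are symmetric in i,j, so there are d * d(d+1)/2 independent symbols.
d = 8
d(d+1)/2 = 8 * 9 / 2 = 36
Total = 8 * 36 = 288

288


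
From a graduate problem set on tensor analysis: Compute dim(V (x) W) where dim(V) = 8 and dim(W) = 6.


The dimension of a tensor product is the product of dimensions.
dim(V) = 8, dim(W) = 6
dim(V (x) W) = 8 * 6 = 48

48


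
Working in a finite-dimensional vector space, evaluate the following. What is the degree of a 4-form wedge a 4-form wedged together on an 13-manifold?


The degree of a wedge product is the sum of the degrees of the individual forms.
Degrees: 4, 4
Total degree = 4 + 4 = 8

8


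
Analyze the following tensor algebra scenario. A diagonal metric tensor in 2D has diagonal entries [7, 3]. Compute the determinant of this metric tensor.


For a diagonal metric, the determinant is the product of diagonal entries.
Diagonal entries: 7, 3
det(g) = 7 * 3 = 21

21


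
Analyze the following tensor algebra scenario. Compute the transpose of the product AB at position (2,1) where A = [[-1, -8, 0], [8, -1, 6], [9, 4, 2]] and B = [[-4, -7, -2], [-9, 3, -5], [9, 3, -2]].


(AB)^T_{ij} = (AB)_{ji} = sum_k A_{jk} B_{ki}.
For i=2, j=1 we need (AB)_{12}:
A_{11} * B_{12} = -1 * -7 = 7
A_{12} * B_{22} = -8 * 3 = -24
A_{13} * B_{32} = 0 * 3 = 0
Sum = 7 + -24 + 0 = -17

-17


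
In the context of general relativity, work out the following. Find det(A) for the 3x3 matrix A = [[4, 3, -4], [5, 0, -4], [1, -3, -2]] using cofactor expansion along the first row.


Expanding along the first row, det(A) = a11*M_11 - a12*M_12 + a13*M_13, where M_1j is the (1,j) minor.
Minor M_11 = 0*-2 - -4*-3 = -12
Minor M_12 = 5*-2 - -4*1 = -6
Minor M_13 = 5*-3 - 0*1 = -15
det = 4*(-12) - 3*(-6) + -4*(-15)
    = -48 - -18 + 60
    = 30

30


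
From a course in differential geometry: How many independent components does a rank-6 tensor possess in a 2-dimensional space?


The number of components of a rank-r tensor in d dimensions is d^r.
Here d = 2 and r = 6.
2^6 = 64

64


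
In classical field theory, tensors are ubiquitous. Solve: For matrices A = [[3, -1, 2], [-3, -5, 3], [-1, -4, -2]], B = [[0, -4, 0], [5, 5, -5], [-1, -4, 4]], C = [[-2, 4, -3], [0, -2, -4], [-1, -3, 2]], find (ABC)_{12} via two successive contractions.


(ABC)_{12} = sum_m (AB)_{1m} C_{m2}. First compute row 1 of AB.
(AB)_{11} = 3*0 + -1*5 + 2*-1 = -7
(AB)_{12} = 3*-4 + -1*5 + 2*-4 = -25
(AB)_{13} = 3*0 + -1*-5 + 2*4 = 13
Now contract with column 2 of C:
(AB)_{11} * C_{12} = -7 * 4 = -28
(AB)_{12} * C_{22} = -25 * -2 = 50
(AB)_{13} * C_{32} = 13 * -3 = -39
(ABC)_{12} = -28 + 50 + -39 = -17

-17


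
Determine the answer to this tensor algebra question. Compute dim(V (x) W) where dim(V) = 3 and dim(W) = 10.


The dimension of a tensor product is the product of dimensions.
dim(V) = 3, dim(W) = 10
dim(V (x) W) = 3 * 10 = 30

30


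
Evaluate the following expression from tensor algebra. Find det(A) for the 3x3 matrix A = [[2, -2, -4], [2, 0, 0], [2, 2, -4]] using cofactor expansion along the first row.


Expanding along the first row, det(A) = a11*M_11 - a12*M_12 + a13*M_13, where M_1j is the (1,j) minor.
Minor M_11 = 0*-4 - 0*2 = 0
Minor M_12 = 2*-4 - 0*2 = -8
Minor M_13 = 2*2 - 0*2 = 4
det = 2*(0) - -2*(-8) + -4*(4)
    = 0 - 16 + -16
    = -32

-32


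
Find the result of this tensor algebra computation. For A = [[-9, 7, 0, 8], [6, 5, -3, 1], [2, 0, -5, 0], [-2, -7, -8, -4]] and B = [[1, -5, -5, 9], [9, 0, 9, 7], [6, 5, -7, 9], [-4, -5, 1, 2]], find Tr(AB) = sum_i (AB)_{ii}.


Tr(AB) = sum_i (AB)_{ii} where (AB)_{ii} = sum_k A_{ik} B_{ki}.
(AB)_{11} = -9*1 + 7*9 + 0*6 + 8*-4 = 22
(AB)_{22} = 6*-5 + 5*0 + -3*5 + 1*-5 = -50
(AB)_{33} = 2*-5 + 0*9 + -5*-7 + 0*1 = 25
(AB)_{44} = -2*9 + -7*7 + -8*9 + -4*2 = -147
Tr(AB) = 22 + -50 + 25 + -147 = -150

-150


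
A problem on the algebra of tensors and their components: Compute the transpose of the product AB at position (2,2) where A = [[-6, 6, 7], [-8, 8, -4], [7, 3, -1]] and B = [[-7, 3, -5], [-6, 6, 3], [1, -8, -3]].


(AB)^T_{ij} = (AB)_{ji} = sum_k A_{jk} B_{ki}.
For i=2, j=2 we need (AB)_{22}:
A_{21} * B_{12} = -8 * 3 = -24
A_{22} * B_{22} = 8 * 6 = 48
A_{23} * B_{32} = -4 * -8 = 32
Sum = -24 + 48 + 32 = 56

56


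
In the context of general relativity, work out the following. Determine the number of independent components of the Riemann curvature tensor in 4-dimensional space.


The Riemann tensor in d dimensions has d^2(d^2 - 1)/12 independent components.
d = 4, so d^2 = 16
d^2 - 1 = 15
d^2(d^2 - 1) = 16 * 15 = 240
Divide by 12: 240 / 12 = 20

20


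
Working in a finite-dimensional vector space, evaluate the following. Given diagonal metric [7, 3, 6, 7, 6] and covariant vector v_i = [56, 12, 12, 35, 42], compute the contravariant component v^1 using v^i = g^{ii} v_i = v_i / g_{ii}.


To raise an index with a diagonal metric: v^i = v_i / g_{ii}.
For index 1: v_1 = 56, g_{11} = 7
v^1 = 56 / 7 = 8

8
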